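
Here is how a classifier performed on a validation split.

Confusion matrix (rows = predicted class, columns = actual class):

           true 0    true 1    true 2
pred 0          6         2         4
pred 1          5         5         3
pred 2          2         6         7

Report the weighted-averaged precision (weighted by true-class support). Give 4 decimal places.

Per-class precision (TP/(TP+FP)):
  0: TP=6, FP=2+4=6 → 6/12 = 0.50000
  1: TP=5, FP=5+3=8 → 5/13 = 0.38462
  2: TP=7, FP=2+6=8 → 7/15 = 0.46667
Weighted-precision = Σ (supportᵢ/N)·precisionᵢ with N=40: (13/40)·0.50000 + (13/40)·0.38462 + (14/40)·0.46667 = 0.4508

0.4508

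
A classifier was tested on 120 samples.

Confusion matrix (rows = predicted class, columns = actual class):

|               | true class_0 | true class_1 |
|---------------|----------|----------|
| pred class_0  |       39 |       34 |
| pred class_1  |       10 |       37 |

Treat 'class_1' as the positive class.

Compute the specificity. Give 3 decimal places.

Specificity = TN/(TN+FP) = 39/(39+10) = 0.796

0.796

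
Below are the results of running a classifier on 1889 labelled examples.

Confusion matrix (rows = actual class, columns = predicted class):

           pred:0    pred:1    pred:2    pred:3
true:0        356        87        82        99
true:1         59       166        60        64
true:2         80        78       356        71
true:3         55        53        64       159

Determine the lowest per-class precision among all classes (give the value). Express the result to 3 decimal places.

Per-class precision (TP/(TP+FP)):
  0: TP=356, FP=59+80+55=194 → 356/550 = 0.6473
  1: TP=166, FP=87+78+53=218 → 166/384 = 0.4323
  2: TP=356, FP=82+60+64=206 → 356/562 = 0.6335
  3: TP=159, FP=99+64+71=234 → 159/393 = 0.4046
Lowest is class '3' with precision = 0.405.

0.405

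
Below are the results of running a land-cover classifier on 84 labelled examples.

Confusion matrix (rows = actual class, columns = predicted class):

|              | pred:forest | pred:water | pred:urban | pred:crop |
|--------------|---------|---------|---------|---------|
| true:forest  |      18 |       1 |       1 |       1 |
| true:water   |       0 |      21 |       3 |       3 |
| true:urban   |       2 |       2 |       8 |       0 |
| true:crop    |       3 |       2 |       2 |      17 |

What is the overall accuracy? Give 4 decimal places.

Accuracy = trace / total = (18+21+8+17=64) / 84 = 64/84 = 0.7619

0.7619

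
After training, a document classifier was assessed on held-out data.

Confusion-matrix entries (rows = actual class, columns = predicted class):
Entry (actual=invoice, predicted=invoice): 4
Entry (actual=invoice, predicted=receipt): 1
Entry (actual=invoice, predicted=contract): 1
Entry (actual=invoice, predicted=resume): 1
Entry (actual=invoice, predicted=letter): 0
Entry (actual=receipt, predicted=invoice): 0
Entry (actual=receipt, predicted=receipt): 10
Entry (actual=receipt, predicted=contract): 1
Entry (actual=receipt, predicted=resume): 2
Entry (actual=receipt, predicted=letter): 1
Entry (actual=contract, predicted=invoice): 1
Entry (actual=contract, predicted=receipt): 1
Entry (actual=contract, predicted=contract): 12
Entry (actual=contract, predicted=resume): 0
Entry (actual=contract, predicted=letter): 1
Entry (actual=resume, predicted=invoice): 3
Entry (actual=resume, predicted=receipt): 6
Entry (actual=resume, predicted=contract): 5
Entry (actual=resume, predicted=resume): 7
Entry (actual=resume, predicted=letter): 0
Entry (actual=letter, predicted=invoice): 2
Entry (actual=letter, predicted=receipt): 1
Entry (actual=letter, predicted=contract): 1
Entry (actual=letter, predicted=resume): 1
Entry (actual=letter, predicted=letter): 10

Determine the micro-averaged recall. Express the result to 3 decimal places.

0.597

Micro-averaging pools counts across classes: ΣTP=43, ΣFP=29, ΣFN=29.
Micro-recall = TP/(TP+FN) on pooled counts = 0.597 (equals overall accuracy in single-label multiclass).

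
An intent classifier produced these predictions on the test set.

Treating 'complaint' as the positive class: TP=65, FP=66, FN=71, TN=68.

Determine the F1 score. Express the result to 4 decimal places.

Precision = TP/(TP+FP) = 65/131 = 0.4962
Recall = TP/(TP+FN) = 65/136 = 0.4779
F1 = 2·TP/(2·TP+FP+FN) = 130/267 = 0.4869

0.4869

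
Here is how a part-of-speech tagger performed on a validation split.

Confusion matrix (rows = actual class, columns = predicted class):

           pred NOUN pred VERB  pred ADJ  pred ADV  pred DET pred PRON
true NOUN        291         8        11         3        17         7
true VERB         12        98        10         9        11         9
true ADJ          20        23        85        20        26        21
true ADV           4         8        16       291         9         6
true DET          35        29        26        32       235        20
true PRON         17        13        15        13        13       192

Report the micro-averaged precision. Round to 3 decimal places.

0.720

Micro-averaging pools counts across classes: ΣTP=1192, ΣFP=463, ΣFN=463.
Micro-precision = TP/(TP+FP) on pooled counts = 0.720 (equals overall accuracy in single-label multiclass).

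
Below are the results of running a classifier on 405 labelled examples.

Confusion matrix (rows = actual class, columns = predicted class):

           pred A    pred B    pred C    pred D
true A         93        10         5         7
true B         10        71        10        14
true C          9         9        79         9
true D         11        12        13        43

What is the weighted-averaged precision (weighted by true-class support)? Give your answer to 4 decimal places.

0.7033

Per-class precision (TP/(TP+FP)):
  A: TP=93, FP=10+9+11=30 → 93/123 = 0.75610
  B: TP=71, FP=10+9+12=31 → 71/102 = 0.69608
  C: TP=79, FP=5+10+13=28 → 79/107 = 0.73832
  D: TP=43, FP=7+14+9=30 → 43/73 = 0.58904
Weighted-precision = Σ (supportᵢ/N)·precisionᵢ with N=405: (115/405)·0.75610 + (105/405)·0.69608 + (106/405)·0.73832 + (79/405)·0.58904 = 0.7033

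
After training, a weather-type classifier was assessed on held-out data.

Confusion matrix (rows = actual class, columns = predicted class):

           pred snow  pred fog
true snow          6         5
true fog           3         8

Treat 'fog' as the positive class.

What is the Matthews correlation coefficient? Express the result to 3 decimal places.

0.277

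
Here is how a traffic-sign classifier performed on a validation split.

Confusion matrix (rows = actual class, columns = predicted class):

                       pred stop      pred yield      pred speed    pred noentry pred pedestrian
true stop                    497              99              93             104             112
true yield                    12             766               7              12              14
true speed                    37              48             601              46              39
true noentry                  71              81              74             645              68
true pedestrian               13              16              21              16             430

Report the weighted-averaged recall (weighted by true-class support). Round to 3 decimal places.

0.749

Per-class recall (TP/(TP+FN)):
  stop: TP=497, FN=99+93+104+112=408 → 497/905 = 0.5492
  yield: TP=766, FN=12+7+12+14=45 → 766/811 = 0.9445
  speed: TP=601, FN=37+48+46+39=170 → 601/771 = 0.7795
  noentry: TP=645, FN=71+81+74+68=294 → 645/939 = 0.6869
  pedestrian: TP=430, FN=13+16+21+16=66 → 430/496 = 0.8669
Weighted-recall = Σ (supportᵢ/N)·recallᵢ with N=3922: (905/3922)·0.5492 + (811/3922)·0.9445 + (771/3922)·0.7795 + (939/3922)·0.6869 + (496/3922)·0.8669 = 0.749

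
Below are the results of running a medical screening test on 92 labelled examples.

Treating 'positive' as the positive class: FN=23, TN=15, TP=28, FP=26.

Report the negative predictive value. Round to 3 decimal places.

0.395

NPV = TN/(TN+FN) = 15/(15+23) = 0.395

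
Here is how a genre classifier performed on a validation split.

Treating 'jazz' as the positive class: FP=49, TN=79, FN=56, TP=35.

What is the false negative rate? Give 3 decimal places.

FNR = FN/(FN+TP) = 56/(56+35) = 0.615

0.615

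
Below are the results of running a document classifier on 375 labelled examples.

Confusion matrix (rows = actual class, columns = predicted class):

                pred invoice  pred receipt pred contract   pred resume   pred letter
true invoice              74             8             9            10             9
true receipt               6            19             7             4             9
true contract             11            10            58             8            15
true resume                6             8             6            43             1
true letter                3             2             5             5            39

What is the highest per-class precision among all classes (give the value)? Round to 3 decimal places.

0.740

Per-class precision (TP/(TP+FP)):
  invoice: TP=74, FP=6+11+6+3=26 → 74/100 = 0.7400
  receipt: TP=19, FP=8+10+8+2=28 → 19/47 = 0.4043
  contract: TP=58, FP=9+7+6+5=27 → 58/85 = 0.6824
  resume: TP=43, FP=10+4+8+5=27 → 43/70 = 0.6143
  letter: TP=39, FP=9+9+15+1=34 → 39/73 = 0.5342
Highest is class 'invoice' with precision = 0.740.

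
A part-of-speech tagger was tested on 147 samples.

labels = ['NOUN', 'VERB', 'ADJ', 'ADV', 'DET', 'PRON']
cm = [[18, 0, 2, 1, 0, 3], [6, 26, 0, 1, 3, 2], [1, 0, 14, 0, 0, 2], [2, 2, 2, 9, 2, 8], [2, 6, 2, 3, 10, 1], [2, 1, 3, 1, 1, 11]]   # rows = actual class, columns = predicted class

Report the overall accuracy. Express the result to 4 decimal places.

0.5986

Accuracy = trace / total = (18+26+14+9+10+11=88) / 147 = 88/147 = 0.5986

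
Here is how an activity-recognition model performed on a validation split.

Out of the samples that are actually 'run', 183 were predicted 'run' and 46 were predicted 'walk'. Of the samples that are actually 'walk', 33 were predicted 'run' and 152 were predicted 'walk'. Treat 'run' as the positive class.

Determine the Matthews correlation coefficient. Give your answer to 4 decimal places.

MCC = (TP·TN − FP·FN) / √((TP+FP)(TP+FN)(TN+FP)(TN+FN))
Numerator = 183·152 − 33·46 = 26298
Denominator = √(216·229·185·198) = √1811866320 = 42566.0231
MCC = 26298 / 42566.0231 = 0.6178

0.6178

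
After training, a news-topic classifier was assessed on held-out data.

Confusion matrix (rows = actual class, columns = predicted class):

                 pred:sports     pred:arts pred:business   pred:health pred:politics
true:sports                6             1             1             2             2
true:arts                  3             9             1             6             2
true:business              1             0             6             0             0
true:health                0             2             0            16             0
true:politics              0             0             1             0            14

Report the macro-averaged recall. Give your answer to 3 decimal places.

0.722

Per-class recall (TP/(TP+FN)):
  sports: TP=6, FN=1+1+2+2=6 → 6/12 = 0.5000
  arts: TP=9, FN=3+1+6+2=12 → 9/21 = 0.4286
  business: TP=6, FN=1+0+0+0=1 → 6/7 = 0.8571
  health: TP=16, FN=0+2+0+0=2 → 16/18 = 0.8889
  politics: TP=14, FN=0+0+1+0=1 → 14/15 = 0.9333
Macro-recall = mean = (0.5000 + 0.4286 + 0.8571 + 0.8889 + 0.9333) / 5 = 0.722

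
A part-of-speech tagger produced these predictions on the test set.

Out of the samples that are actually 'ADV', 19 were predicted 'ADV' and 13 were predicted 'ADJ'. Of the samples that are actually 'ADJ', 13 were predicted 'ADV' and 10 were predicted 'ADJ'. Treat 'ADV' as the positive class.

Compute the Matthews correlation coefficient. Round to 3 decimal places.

0.029

MCC = (TP·TN − FP·FN) / √((TP+FP)(TP+FN)(TN+FP)(TN+FN))
Numerator = 19·10 − 13·13 = 21
Denominator = √(32·32·23·23) = √541696 = 736.0000
MCC = 21 / 736.0000 = 0.029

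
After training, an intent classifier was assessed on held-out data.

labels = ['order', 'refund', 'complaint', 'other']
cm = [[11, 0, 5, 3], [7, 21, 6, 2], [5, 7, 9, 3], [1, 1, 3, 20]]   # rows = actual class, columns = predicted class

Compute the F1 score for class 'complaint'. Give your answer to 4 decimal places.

Treat 'complaint' as positive and all other classes as negative.
F1 score = 2·TP/(2·TP+FP+FN).
complaint: TP=9, FP=5+6+3=14, FN=5+7+3=15 → 18/47 = 0.38298

0.3830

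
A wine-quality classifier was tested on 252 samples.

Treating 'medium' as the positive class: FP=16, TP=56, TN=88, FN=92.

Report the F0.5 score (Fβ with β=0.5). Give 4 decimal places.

0.6422

Fβ = (1+β²)·TP / ((1+β²)·TP + β²·FN + FP), with β²=1/4
= 1.25·56 / (1.25·56 + 0.25·92 + 16) = 0.6422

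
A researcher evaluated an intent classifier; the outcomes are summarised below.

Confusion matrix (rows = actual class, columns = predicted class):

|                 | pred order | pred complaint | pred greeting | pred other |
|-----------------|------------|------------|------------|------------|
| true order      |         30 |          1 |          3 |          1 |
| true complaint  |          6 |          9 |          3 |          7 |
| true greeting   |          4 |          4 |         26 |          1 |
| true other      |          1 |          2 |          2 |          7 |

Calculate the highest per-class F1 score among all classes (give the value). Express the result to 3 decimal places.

0.789

Per-class F1 score (2·TP/(2·TP+FP+FN)):
  order: TP=30, FP=6+4+1=11, FN=1+3+1=5 → 60/76 = 0.7895
  complaint: TP=9, FP=1+4+2=7, FN=6+3+7=16 → 18/41 = 0.4390
  greeting: TP=26, FP=3+3+2=8, FN=4+4+1=9 → 52/69 = 0.7536
  other: TP=7, FP=1+7+1=9, FN=1+2+2=5 → 14/28 = 0.5000
Highest is class 'order' with F1 score = 0.789.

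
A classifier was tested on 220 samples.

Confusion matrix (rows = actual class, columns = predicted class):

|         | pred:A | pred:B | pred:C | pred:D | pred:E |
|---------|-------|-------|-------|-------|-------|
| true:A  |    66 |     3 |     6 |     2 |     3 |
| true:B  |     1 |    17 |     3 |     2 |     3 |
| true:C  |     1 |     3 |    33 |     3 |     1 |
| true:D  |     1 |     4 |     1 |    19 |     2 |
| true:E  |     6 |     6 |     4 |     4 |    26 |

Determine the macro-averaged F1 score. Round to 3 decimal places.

Per-class F1 score (2·TP/(2·TP+FP+FN)):
  A: TP=66, FP=1+1+1+6=9, FN=3+6+2+3=14 → 132/155 = 0.8516
  B: TP=17, FP=3+3+4+6=16, FN=1+3+2+3=9 → 34/59 = 0.5763
  C: TP=33, FP=6+3+1+4=14, FN=1+3+3+1=8 → 66/88 = 0.7500
  D: TP=19, FP=2+2+3+4=11, FN=1+4+1+2=8 → 38/57 = 0.6667
  E: TP=26, FP=3+3+1+2=9, FN=6+6+4+4=20 → 52/81 = 0.6420
Macro-F1 score = mean = (0.8516 + 0.5763 + 0.7500 + 0.6667 + 0.6420) / 5 = 0.697

0.697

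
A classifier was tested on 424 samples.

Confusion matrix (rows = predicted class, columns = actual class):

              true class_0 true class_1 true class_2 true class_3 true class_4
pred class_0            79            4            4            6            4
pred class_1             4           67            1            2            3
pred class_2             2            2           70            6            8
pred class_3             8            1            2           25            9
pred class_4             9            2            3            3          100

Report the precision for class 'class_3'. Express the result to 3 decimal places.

0.556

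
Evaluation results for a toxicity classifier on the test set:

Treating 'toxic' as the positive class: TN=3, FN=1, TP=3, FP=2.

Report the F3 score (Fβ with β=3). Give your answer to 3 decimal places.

0.732

Fβ = (1+β²)·TP / ((1+β²)·TP + β²·FN + FP), with β²=9
= 10·3 / (10·3 + 9·1 + 2) = 0.732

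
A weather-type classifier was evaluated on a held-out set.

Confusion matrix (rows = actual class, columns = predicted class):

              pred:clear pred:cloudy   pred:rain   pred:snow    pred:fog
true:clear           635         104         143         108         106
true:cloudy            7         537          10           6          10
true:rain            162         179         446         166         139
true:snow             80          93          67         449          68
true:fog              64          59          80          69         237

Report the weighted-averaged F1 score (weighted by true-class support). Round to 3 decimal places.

0.564

Per-class F1 score (2·TP/(2·TP+FP+FN)):
  clear: TP=635, FP=7+162+80+64=313, FN=104+143+108+106=461 → 1270/2044 = 0.6213
  cloudy: TP=537, FP=104+179+93+59=435, FN=7+10+6+10=33 → 1074/1542 = 0.6965
  rain: TP=446, FP=143+10+67+80=300, FN=162+179+166+139=646 → 892/1838 = 0.4853
  snow: TP=449, FP=108+6+166+69=349, FN=80+93+67+68=308 → 898/1555 = 0.5775
  fog: TP=237, FP=106+10+139+68=323, FN=64+59+80+69=272 → 474/1069 = 0.4434
Weighted-F1 score = Σ (supportᵢ/N)·F1 scoreᵢ with N=4024: (1096/4024)·0.6213 + (570/4024)·0.6965 + (1092/4024)·0.4853 + (757/4024)·0.5775 + (509/4024)·0.4434 = 0.564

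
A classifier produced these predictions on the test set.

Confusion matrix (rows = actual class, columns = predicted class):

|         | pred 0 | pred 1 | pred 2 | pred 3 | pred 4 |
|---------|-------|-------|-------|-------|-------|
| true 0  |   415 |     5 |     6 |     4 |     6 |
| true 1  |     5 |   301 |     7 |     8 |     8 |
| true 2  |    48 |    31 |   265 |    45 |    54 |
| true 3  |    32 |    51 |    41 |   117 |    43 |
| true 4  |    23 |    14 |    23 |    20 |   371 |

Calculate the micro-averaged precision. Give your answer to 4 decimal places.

0.7560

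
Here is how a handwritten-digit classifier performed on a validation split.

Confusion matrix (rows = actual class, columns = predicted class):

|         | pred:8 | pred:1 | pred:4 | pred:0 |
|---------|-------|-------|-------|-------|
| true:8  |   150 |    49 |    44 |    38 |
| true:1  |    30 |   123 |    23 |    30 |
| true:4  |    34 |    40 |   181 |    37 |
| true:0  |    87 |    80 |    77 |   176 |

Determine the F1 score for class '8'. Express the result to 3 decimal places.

Treat '8' as positive and all other classes as negative.
F1 score = 2·TP/(2·TP+FP+FN).
8: TP=150, FP=30+34+87=151, FN=49+44+38=131 → 300/582 = 0.5155

0.515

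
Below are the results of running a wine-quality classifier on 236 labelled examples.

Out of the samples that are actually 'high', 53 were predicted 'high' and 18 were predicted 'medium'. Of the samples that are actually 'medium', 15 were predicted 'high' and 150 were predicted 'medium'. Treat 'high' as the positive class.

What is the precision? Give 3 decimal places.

0.779

Precision = TP/(TP+FP) = 53/(53+15) = 53/68 = 0.779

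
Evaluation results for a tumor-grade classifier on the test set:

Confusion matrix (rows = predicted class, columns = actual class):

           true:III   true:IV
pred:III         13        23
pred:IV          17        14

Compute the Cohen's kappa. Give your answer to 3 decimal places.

-0.185

Observed agreement pₒ = trace/N = 27/67 = 0.4030
Expected agreement pₑ = Σ (rowᵢ·colᵢ)/N² = (30·36 + 37·31)/67² = 0.4961
κ = (pₒ − pₑ)/(1 − pₑ) = (0.4030 − 0.4961)/(1 − 0.4961) = -0.185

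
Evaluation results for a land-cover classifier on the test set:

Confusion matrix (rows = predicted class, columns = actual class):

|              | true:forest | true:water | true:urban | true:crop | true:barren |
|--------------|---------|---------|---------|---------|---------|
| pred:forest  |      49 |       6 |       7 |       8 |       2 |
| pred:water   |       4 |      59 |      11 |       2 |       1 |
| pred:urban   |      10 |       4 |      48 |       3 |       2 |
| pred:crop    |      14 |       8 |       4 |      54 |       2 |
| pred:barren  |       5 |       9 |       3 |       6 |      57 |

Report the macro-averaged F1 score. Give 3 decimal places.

Per-class F1 score (2·TP/(2·TP+FP+FN)):
  forest: TP=49, FP=6+7+8+2=23, FN=4+10+14+5=33 → 98/154 = 0.6364
  water: TP=59, FP=4+11+2+1=18, FN=6+4+8+9=27 → 118/163 = 0.7239
  urban: TP=48, FP=10+4+3+2=19, FN=7+11+4+3=25 → 96/140 = 0.6857
  crop: TP=54, FP=14+8+4+2=28, FN=8+2+3+6=19 → 108/155 = 0.6968
  barren: TP=57, FP=5+9+3+6=23, FN=2+1+2+2=7 → 114/144 = 0.7917
Macro-F1 score = mean = (0.6364 + 0.7239 + 0.6857 + 0.6968 + 0.7917) / 5 = 0.707

0.707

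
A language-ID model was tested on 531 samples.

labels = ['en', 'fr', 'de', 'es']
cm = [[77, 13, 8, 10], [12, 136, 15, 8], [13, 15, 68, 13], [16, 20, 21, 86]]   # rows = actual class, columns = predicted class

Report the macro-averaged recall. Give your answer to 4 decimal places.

Per-class recall (TP/(TP+FN)):
  en: TP=77, FN=13+8+10=31 → 77/108 = 0.71296
  fr: TP=136, FN=12+15+8=35 → 136/171 = 0.79532
  de: TP=68, FN=13+15+13=41 → 68/109 = 0.62385
  es: TP=86, FN=16+20+21=57 → 86/143 = 0.60140
Macro-recall = mean = (0.71296 + 0.79532 + 0.62385 + 0.60140) / 4 = 0.6834

0.6834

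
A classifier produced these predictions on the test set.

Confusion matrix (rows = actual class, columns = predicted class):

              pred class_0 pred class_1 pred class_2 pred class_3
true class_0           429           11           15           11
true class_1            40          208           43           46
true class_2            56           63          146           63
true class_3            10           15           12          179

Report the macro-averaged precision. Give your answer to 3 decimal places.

0.694

Per-class precision (TP/(TP+FP)):
  class_0: TP=429, FP=40+56+10=106 → 429/535 = 0.8019
  class_1: TP=208, FP=11+63+15=89 → 208/297 = 0.7003
  class_2: TP=146, FP=15+43+12=70 → 146/216 = 0.6759
  class_3: TP=179, FP=11+46+63=120 → 179/299 = 0.5987
Macro-precision = mean = (0.8019 + 0.7003 + 0.6759 + 0.5987) / 4 = 0.694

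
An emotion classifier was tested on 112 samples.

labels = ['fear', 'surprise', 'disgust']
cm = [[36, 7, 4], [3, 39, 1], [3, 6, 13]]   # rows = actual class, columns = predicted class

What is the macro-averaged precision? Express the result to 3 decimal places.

0.776

Per-class precision (TP/(TP+FP)):
  fear: TP=36, FP=3+3=6 → 36/42 = 0.8571
  surprise: TP=39, FP=7+6=13 → 39/52 = 0.7500
  disgust: TP=13, FP=4+1=5 → 13/18 = 0.7222
Macro-precision = mean = (0.8571 + 0.7500 + 0.7222) / 3 = 0.776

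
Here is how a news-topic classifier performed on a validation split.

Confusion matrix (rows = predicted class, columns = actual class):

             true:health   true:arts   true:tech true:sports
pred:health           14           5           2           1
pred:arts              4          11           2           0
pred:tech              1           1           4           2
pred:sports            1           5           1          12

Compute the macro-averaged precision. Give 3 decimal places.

0.604

Per-class precision (TP/(TP+FP)):
  health: TP=14, FP=5+2+1=8 → 14/22 = 0.6364
  arts: TP=11, FP=4+2+0=6 → 11/17 = 0.6471
  tech: TP=4, FP=1+1+2=4 → 4/8 = 0.5000
  sports: TP=12, FP=1+5+1=7 → 12/19 = 0.6316
Macro-precision = mean = (0.6364 + 0.6471 + 0.5000 + 0.6316) / 4 = 0.604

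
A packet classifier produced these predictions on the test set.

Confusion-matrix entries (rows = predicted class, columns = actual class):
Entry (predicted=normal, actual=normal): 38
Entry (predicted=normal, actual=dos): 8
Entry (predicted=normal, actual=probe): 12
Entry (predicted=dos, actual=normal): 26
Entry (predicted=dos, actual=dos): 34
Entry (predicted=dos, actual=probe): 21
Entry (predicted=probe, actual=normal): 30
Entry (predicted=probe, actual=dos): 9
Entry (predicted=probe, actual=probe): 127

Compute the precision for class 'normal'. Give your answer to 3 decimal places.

0.655

precision = TP/(TP+FP).
normal: TP=38, FP=8+12=20 → 38/58 = 0.6552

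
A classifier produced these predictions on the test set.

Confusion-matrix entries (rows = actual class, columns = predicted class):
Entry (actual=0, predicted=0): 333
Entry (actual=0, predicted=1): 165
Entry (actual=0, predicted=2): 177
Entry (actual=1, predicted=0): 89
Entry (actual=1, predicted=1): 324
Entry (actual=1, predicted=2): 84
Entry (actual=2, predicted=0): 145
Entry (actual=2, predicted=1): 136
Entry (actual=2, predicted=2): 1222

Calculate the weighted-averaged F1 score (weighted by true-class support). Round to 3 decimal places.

0.702

Per-class F1 score (2·TP/(2·TP+FP+FN)):
  0: TP=333, FP=89+145=234, FN=165+177=342 → 666/1242 = 0.5362
  1: TP=324, FP=165+136=301, FN=89+84=173 → 648/1122 = 0.5775
  2: TP=1222, FP=177+84=261, FN=145+136=281 → 2444/2986 = 0.8185
Weighted-F1 score = Σ (supportᵢ/N)·F1 scoreᵢ with N=2675: (675/2675)·0.5362 + (497/2675)·0.5775 + (1503/2675)·0.8185 = 0.702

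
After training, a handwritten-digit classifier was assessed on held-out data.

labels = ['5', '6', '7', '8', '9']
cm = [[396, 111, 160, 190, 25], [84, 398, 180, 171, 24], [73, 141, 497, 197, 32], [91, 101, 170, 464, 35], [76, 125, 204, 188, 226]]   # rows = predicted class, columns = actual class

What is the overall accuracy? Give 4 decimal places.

0.4545

Accuracy = trace / total = (396+398+497+464+226=1981) / 4359 = 1981/4359 = 0.4545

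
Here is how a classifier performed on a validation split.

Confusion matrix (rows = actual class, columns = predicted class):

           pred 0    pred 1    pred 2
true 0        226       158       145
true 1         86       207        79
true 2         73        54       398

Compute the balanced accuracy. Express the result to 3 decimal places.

Balanced accuracy = mean of per-class recall.
  0: recall = 226/529 = 0.4272
  1: recall = 207/372 = 0.5565
  2: recall = 398/525 = 0.7581
Mean = (0.4272 + 0.5565 + 0.7581) / 3 = 0.581

0.581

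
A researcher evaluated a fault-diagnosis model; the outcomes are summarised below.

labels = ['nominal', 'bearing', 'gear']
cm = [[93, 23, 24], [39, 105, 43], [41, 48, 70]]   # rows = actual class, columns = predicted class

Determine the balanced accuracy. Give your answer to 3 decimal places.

0.555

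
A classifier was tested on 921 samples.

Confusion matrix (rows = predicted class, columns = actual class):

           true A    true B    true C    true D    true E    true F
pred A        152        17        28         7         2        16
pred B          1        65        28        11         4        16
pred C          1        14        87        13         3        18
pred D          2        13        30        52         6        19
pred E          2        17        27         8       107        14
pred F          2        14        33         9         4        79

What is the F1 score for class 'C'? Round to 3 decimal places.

0.472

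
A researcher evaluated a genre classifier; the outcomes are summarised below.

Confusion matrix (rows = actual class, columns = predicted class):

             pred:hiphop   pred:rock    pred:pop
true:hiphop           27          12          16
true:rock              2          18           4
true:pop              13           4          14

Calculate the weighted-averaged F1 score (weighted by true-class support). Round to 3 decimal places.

0.535

Per-class F1 score (2·TP/(2·TP+FP+FN)):
  hiphop: TP=27, FP=2+13=15, FN=12+16=28 → 54/97 = 0.5567
  rock: TP=18, FP=12+4=16, FN=2+4=6 → 36/58 = 0.6207
  pop: TP=14, FP=16+4=20, FN=13+4=17 → 28/65 = 0.4308
Weighted-F1 score = Σ (supportᵢ/N)·F1 scoreᵢ with N=110: (55/110)·0.5567 + (24/110)·0.6207 + (31/110)·0.4308 = 0.535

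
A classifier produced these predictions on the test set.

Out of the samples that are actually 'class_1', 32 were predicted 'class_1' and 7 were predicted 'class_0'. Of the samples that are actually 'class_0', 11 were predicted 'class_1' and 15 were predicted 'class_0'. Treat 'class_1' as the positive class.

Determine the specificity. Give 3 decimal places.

0.577

Specificity = TN/(TN+FP) = 15/(15+11) = 0.577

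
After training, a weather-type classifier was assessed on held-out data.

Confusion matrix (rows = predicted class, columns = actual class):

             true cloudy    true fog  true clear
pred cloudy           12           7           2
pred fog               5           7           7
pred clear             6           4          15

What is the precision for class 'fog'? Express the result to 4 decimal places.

0.3684

precision = TP/(TP+FP).
fog: TP=7, FP=5+7=12 → 7/19 = 0.36842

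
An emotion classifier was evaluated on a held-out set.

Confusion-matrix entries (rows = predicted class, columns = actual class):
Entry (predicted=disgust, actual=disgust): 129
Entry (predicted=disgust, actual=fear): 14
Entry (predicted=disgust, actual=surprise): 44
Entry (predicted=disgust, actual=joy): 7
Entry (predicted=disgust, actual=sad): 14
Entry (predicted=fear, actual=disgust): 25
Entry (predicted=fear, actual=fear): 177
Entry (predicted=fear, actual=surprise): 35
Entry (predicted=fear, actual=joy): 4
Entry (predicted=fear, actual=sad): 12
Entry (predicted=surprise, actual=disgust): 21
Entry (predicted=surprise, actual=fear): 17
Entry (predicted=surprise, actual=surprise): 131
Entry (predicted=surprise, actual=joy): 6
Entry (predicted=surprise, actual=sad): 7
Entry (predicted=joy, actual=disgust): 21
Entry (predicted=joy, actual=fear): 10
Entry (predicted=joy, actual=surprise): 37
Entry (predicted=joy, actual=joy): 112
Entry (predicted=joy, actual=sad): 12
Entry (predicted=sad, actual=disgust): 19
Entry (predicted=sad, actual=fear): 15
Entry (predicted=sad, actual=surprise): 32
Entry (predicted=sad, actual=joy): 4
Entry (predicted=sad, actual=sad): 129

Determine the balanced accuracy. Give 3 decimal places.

0.683

Balanced accuracy = mean of per-class recall.
  disgust: recall = 129/215 = 0.6000
  fear: recall = 177/233 = 0.7597
  surprise: recall = 131/279 = 0.4695
  joy: recall = 112/133 = 0.8421
  sad: recall = 129/174 = 0.7414
Mean = (0.6000 + 0.7597 + 0.4695 + 0.8421 + 0.7414) / 5 = 0.683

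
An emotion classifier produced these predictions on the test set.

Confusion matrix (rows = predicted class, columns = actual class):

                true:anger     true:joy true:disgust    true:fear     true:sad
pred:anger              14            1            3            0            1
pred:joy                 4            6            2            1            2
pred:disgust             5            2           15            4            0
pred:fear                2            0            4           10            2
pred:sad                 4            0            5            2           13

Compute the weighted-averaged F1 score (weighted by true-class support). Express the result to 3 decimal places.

Per-class F1 score (2·TP/(2·TP+FP+FN)):
  anger: TP=14, FP=1+3+0+1=5, FN=4+5+2+4=15 → 28/48 = 0.5833
  joy: TP=6, FP=4+2+1+2=9, FN=1+2+0+0=3 → 12/24 = 0.5000
  disgust: TP=15, FP=5+2+4+0=11, FN=3+2+4+5=14 → 30/55 = 0.5455
  fear: TP=10, FP=2+0+4+2=8, FN=0+1+4+2=7 → 20/35 = 0.5714
  sad: TP=13, FP=4+0+5+2=11, FN=1+2+0+2=5 → 26/42 = 0.6190
Weighted-F1 score = Σ (supportᵢ/N)·F1 scoreᵢ with N=102: (29/102)·0.5833 + (9/102)·0.5000 + (29/102)·0.5455 + (17/102)·0.5714 + (18/102)·0.6190 = 0.570

0.570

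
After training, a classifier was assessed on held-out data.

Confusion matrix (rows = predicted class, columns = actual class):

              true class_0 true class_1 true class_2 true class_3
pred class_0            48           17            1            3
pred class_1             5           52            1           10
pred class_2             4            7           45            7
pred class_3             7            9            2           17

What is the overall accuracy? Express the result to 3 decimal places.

Accuracy = trace / total = (48+52+45+17=162) / 235 = 162/235 = 0.689

0.689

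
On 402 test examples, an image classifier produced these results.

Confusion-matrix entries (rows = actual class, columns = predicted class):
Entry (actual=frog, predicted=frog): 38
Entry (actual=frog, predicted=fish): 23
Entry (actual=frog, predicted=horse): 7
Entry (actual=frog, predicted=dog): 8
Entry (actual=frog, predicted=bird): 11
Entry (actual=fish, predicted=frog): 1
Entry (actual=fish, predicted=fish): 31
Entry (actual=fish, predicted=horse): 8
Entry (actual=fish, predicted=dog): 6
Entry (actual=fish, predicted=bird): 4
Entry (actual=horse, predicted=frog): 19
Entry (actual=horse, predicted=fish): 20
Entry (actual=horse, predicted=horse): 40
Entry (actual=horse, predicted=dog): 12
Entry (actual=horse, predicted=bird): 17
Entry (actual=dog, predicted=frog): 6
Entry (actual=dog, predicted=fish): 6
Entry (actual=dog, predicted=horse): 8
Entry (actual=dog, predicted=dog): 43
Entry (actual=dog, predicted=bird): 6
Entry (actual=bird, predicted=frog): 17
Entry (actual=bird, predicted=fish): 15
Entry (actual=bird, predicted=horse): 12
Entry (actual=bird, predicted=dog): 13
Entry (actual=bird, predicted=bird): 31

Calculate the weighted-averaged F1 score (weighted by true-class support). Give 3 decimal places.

0.453

Per-class F1 score (2·TP/(2·TP+FP+FN)):
  frog: TP=38, FP=1+19+6+17=43, FN=23+7+8+11=49 → 76/168 = 0.4524
  fish: TP=31, FP=23+20+6+15=64, FN=1+8+6+4=19 → 62/145 = 0.4276
  horse: TP=40, FP=7+8+8+12=35, FN=19+20+12+17=68 → 80/183 = 0.4372
  dog: TP=43, FP=8+6+12+13=39, FN=6+6+8+6=26 → 86/151 = 0.5695
  bird: TP=31, FP=11+4+17+6=38, FN=17+15+12+13=57 → 62/157 = 0.3949
Weighted-F1 score = Σ (supportᵢ/N)·F1 scoreᵢ with N=402: (87/402)·0.4524 + (50/402)·0.4276 + (108/402)·0.4372 + (69/402)·0.5695 + (88/402)·0.3949 = 0.453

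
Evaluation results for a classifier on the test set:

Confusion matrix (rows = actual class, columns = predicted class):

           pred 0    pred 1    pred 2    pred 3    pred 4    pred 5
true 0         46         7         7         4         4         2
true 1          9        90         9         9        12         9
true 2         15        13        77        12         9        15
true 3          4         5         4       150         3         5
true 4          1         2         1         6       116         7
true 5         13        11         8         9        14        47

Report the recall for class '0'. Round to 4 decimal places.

0.6571

recall = TP/(TP+FN).
0: TP=46, FN=7+7+4+4+2=24 → 46/70 = 0.65714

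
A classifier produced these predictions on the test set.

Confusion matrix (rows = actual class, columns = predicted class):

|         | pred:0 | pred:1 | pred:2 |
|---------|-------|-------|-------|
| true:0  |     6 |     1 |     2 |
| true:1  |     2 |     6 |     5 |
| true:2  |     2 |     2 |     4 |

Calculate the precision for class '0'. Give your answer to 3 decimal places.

0.600

Treat '0' as positive and all other classes as negative.
precision = TP/(TP+FP).
0: TP=6, FP=2+2=4 → 6/10 = 0.6000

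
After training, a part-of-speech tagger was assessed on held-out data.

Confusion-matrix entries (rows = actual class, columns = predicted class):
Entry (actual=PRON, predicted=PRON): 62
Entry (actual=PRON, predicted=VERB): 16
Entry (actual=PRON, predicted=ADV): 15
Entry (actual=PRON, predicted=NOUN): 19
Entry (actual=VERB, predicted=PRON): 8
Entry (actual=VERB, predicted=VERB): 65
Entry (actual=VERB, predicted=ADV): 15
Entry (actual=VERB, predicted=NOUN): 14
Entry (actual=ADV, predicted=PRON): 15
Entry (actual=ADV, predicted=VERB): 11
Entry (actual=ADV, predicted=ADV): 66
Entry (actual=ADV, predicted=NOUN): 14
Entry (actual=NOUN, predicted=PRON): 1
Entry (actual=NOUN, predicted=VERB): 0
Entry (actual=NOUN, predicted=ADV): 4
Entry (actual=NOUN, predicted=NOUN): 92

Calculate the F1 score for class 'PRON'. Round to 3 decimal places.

Take TP from the diagonal, FP from the rest of the 'PRON' prediction marginal, FN from the rest of the 'PRON' actual marginal.
F1 score = 2·TP/(2·TP+FP+FN).
PRON: TP=62, FP=8+15+1=24, FN=16+15+19=50 → 124/198 = 0.6263

0.626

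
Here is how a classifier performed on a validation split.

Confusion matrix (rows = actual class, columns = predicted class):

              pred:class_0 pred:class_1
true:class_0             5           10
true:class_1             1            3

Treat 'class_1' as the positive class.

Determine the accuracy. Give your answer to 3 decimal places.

0.421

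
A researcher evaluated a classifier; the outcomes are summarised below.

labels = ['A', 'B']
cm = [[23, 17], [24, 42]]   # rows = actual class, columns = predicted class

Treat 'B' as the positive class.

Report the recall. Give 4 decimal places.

Recall = TP/(TP+FN) = 42/(42+24) = 42/66 = 0.6364

0.6364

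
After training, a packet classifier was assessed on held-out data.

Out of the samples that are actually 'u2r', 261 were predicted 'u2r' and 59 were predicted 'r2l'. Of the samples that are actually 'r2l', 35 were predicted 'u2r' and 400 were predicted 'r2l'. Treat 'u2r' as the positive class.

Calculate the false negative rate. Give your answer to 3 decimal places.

0.184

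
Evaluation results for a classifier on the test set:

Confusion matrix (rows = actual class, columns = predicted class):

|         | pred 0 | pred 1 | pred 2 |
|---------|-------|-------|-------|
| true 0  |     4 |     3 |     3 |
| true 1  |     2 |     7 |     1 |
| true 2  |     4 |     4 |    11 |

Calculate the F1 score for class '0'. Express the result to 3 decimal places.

Take TP from the diagonal, FP from the rest of the '0' prediction marginal, FN from the rest of the '0' actual marginal.
F1 score = 2·TP/(2·TP+FP+FN).
0: TP=4, FP=2+4=6, FN=3+3=6 → 8/20 = 0.4000

0.400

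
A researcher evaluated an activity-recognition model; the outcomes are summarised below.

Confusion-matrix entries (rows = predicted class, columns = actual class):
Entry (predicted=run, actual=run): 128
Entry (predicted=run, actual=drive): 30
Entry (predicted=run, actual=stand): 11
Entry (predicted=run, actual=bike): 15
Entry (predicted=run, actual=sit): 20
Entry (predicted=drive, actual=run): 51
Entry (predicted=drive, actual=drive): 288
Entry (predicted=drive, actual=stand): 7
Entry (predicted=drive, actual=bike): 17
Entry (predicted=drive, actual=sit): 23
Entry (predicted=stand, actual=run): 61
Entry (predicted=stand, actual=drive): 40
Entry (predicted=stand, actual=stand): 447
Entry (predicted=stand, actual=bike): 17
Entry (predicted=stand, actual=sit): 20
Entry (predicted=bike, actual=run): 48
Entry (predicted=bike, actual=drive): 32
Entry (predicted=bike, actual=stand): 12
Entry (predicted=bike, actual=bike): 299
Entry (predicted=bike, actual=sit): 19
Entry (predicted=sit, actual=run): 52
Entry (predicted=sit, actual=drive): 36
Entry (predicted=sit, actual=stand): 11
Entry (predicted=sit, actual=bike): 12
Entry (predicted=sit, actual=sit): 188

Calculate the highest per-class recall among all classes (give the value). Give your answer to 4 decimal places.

0.9160

Per-class recall (TP/(TP+FN)):
  run: TP=128, FN=51+61+48+52=212 → 128/340 = 0.37647
  drive: TP=288, FN=30+40+32+36=138 → 288/426 = 0.67606
  stand: TP=447, FN=11+7+12+11=41 → 447/488 = 0.91598
  bike: TP=299, FN=15+17+17+12=61 → 299/360 = 0.83056
  sit: TP=188, FN=20+23+20+19=82 → 188/270 = 0.69630
Highest is class 'stand' with recall = 0.9160.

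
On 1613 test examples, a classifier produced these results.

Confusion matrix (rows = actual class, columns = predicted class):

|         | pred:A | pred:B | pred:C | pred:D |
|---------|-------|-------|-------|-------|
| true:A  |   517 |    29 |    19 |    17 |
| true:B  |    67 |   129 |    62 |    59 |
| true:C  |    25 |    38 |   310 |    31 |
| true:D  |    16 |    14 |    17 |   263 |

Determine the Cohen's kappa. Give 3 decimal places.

0.664

Observed agreement pₒ = trace/N = 1219/1613 = 0.7557
Expected agreement pₑ = Σ (rowᵢ·colᵢ)/N² = (582·625 + 317·210 + 404·408 + 310·370)/1613² = 0.2728
κ = (pₒ − pₑ)/(1 − pₑ) = (0.7557 − 0.2728)/(1 − 0.2728) = 0.664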